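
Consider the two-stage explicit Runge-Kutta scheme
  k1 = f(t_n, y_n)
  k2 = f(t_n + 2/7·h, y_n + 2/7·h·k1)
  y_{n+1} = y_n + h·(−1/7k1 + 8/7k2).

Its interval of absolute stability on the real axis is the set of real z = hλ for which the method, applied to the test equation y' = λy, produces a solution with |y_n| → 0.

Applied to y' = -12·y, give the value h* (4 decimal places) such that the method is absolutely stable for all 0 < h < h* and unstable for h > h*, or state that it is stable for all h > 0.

On y'=λy, z=hλ:
  k1=λy_n ⇒ h·k1=z·y_n;  k2=λ(1+2/7z)y_n ⇒ h·k2=z(1+2/7z)y_n
  y_{n+1}/y_n = 1 − 1/7z + 8/7z(1+2/7z) = 1 + z + 16/49z²
  R(z) = 1 + z + 16/49z².

Solve |R(x)|<1 on ℝ⁻.
x=-1.11: |R|=0.2923
R=1: x+16/49x²=0 ⇒ x=−49/16=-3.0625; min R=1−1/(4·16/49)=0.2344>−1
Confirm numerically:
  x=-2.783: |R|=0.74601 <1
  x=-1.954: |R|=0.29273 <1
  x=-1.598: |R|=0.23583 <1
  x=-3.345: |R|=1.30856 >1
  x=-3.095: |R|=1.03284 >1
So |R|<1 on (-3.0625, 0).

(-3.0625,0); λ=-12 ⇒ h* = (49/16)/12 = 0.2552.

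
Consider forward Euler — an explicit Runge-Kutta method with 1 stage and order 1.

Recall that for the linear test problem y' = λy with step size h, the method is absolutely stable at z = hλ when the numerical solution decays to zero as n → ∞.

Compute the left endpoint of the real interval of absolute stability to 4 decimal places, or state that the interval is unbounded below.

With y'=λy (z=hλ):
  order 1, 1-stage ⇒ R(z)=1+z
  (e.g. R(-1.08)=-0.08000, |R|=0.08000)

Find x<0 with |R(x)|<1.
x=-1.08: |R|=0.0800
|R(-2.38)|=1.3800 |R(-1.99)|=0.9900 |R(-1.95)|=0.9500
Bisect:
  x_lo=-2.3648 |R|=1.3648  x_hi=-0.1865 |R|=0.8135
  mid=-1.27567 |R|=0.27567 →hi
  mid=-1.82025 |R|=0.82025 →hi
  mid=-2.09254 |R|=1.09254 →lo
  mid=-1.95639 |R|=0.95639 →hi
  mid=-2.02447 |R|=1.02447 →lo
  mid=-1.99043 |R|=0.99043 →hi
  mid=-2.00745 |R|=1.00745 →lo
  mid=-1.99894 |R|=0.99894 →hi
  mid=-2.00319 |R|=1.00319 →lo
  ...
  [-2.00000,-1.99987] ⇒ x*=-2.0000
Stable set (-2.0000, 0).

left endpoint -2.0000.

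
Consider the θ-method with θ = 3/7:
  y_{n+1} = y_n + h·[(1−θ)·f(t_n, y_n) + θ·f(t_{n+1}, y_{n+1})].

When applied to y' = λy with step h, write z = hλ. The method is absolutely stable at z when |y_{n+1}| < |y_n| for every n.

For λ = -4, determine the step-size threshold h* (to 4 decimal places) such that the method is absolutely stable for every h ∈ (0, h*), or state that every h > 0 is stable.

(-14.0000,0); λ=-4 ⇒ h* = (14)/4 = 3.5000.

On y'=λy, z=hλ:
  y_{n+1} = y_n + z·[4/7·y_n + 3/7·y_{n+1}] ⇒ (1 − 3/7z)y_{n+1} = (1 + 4/7z)y_n
  Hence R(z) = (1 + 4/7z)/(1 − 3/7z).

Need |R(x)|<1, x<0.
x=-0.54: |R|=0.5615
R=−1: 1+4/7x = −1+3/7x ⇒ -1/7x=2 ⇒ x=2/(-1/7)=-14.0000
Confirm numerically:
  x=-13.254: |R|=0.98405 <1
  x=-11.055: |R|=0.92668 <1
  x=-6.444: |R|=0.71305 <1
  x=-5.683: |R|=0.65416 <1
  x=-14.447: |R|=1.00888 >1
  x=-14.412: |R|=1.00820 >1
  x=-14.398: |R|=1.00793 >1
Interval (-14.0000, 0).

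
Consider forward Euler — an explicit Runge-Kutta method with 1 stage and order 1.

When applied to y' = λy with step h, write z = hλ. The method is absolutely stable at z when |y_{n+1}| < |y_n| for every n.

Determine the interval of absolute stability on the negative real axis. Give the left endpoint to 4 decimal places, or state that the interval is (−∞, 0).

With y'=λy (z=hλ):
  order 1, 1-stage ⇒ R(z)=1+z
  (e.g. R(-1.28)=-0.28000, |R|=0.28000)

Boundary: |R(x)|=1, x<0.
x=-1.28: |R|=0.2800
|R(-2.35)|=1.3500 |R(-1.28)|=0.2800 |R(-1.06)|=0.0600
Bisect:
  x_lo=-2.5612 |R|=1.5612  x_hi=-0.2548 |R|=0.7452
  mid=-1.40798 |R|=0.40798 →hi
  mid=-1.98458 |R|=0.98458 →hi
  mid=-2.27288 |R|=1.27288 →lo
  mid=-2.12873 |R|=1.12873 →lo
  mid=-2.05666 |R|=1.05666 →lo
  mid=-2.02062 |R|=1.02062 →lo
  mid=-2.00260 |R|=1.00260 →lo
  mid=-1.99359 |R|=0.99359 →hi
  mid=-1.99810 |R|=0.99810 →hi
  mid=-2.00035 |R|=1.00035 →lo
  ...
  [-2.00007,-1.99993] ⇒ x*=-2.0000
Interval (-2.0000, 0).

z∈(-2.0000,0).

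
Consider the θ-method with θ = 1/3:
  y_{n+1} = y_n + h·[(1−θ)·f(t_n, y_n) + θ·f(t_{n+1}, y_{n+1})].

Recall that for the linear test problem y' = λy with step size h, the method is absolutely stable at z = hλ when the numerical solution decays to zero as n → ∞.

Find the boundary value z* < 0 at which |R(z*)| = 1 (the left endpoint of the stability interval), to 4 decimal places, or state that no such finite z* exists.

left endpoint -6.0000.

On y'=λy, z=hλ:
  y_{n+1} = y_n + z·[2/3·y_n + 1/3·y_{n+1}] ⇒ (1 − 1/3z)y_{n+1} = (1 + 2/3z)y_n
  Hence R(z) = (1 + 2/3z)/(1 − 1/3z).

Need |R(x)|<1, x<0.
x=-1.56: |R|=0.0263
R=−1: 1+2/3x = −1+1/3x ⇒ -1/3x=2 ⇒ x=2/(-1/3)=-6.0000
Confirm numerically:
  x=-5.361: |R|=0.92357 <1
  x=-4.515: |R|=0.80240 <1
  x=-2.473: |R|=0.35556 <1
  x=-6.483: |R|=1.05093 >1
  x=-6.083: |R|=1.00914 >1
  x=-6.049: |R|=1.00541 >1
So |R|<1 on (-6.0000, 0).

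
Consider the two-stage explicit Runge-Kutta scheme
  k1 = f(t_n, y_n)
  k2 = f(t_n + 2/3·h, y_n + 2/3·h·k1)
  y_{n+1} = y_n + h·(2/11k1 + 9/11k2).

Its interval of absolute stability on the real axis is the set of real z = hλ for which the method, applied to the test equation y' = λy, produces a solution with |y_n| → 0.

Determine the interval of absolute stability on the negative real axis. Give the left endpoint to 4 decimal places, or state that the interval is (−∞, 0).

With y'=λy (z=hλ):
  k1=λy_n ⇒ h·k1=z·y_n;  k2=λ(1+2/3z)y_n ⇒ h·k2=z(1+2/3z)y_n
  y_{n+1}/y_n = 1 + 2/11z + 9/11z(1+2/3z) = 1 + z + 6/11z²
  Hence R(z) = 1 + z + 6/11z².

Boundary: |R(x)|=1, x<0.
x=-1.56: |R|=0.7674
R=1: x+6/11x²=0 ⇒ x=−11/6=-1.8333; min R=1−1/(4·6/11)=0.5417>−1
Confirm numerically:
  x=-1.790: |R|=0.95769 <1
  x=-1.585: |R|=0.78530 <1
  x=-1.479: |R|=0.71415 <1
  x=-1.035: |R|=0.54930 <1
  x=-2.278: |R|=1.55252 >1
  x=-2.116: |R|=1.32625 >1
Interval (-1.8333, 0).

(-1.8333, 0).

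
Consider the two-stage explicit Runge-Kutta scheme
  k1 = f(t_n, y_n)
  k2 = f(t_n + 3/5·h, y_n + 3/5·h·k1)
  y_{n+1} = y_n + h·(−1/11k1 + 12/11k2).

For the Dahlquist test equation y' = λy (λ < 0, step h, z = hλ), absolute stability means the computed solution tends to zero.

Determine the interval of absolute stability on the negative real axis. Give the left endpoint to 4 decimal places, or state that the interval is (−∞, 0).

On y'=λy, z=hλ:
  k1=λy_n ⇒ h·k1=z·y_n;  k2=λ(1+3/5z)y_n ⇒ h·k2=z(1+3/5z)y_n
  y_{n+1}/y_n = 1 − 1/11z + 12/11z(1+3/5z) = 1 + z + 36/55z²
  so R(z) = 1 + z + 36/55z².

Solve |R(x)|<1 on ℝ⁻.
x=-0.48: |R|=0.6708
R=1: x+36/55x²=0 ⇒ x=−55/36=-1.5278; min R=1−1/(4·36/55)=0.6181>−1
Confirm numerically:
  x=-1.358: |R|=0.84909 <1
  x=-1.029: |R|=0.66406 <1
  x=-0.870: |R|=0.62543 <1
  x=-1.980: |R|=1.58608 >1
  x=-1.835: |R|=1.36900 >1
  x=-1.760: |R|=1.26752 >1
Stable set (-1.5278, 0).

z∈(-1.5278,0).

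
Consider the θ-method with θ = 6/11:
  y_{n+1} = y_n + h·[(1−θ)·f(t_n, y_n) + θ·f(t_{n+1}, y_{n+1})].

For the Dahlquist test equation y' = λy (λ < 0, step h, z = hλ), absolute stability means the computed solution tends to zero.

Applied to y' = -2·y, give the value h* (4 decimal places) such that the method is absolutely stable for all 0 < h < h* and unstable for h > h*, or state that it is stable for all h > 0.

unbounded; (−∞, 0). Any h>0 works for λ=-2.

With y'=λy (z=hλ):
  y_{n+1} = y_n + z·[5/11·y_n + 6/11·y_{n+1}] ⇒ (1 − 6/11z)y_{n+1} = (1 + 5/11z)y_n
  ⇒ R(z) = (1 + 5/11z)/(1 − 6/11z).

Need |R(x)|<1, x<0.
x=-1: |R|=0.3529
x=-2: |R|=0.0435
x=-10: |R|=0.5493
x=-100: |R|=0.8003
θ=6/11≥1/2 ⇒ |1+5/11x|<|1−6/11x| ∀x<0 ⇒ stable on all of ℝ⁻.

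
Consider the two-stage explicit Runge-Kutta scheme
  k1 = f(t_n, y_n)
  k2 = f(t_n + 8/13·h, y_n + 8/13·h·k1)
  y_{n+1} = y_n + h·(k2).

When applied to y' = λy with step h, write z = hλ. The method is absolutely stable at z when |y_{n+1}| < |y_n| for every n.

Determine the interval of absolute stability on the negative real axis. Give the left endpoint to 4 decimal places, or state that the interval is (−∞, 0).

Set f=λy, z=hλ:
  k1=λy_n ⇒ h·k1=z·y_n;  k2=λ(1+8/13z)y_n ⇒ h·k2=z(1+8/13z)y_n
  y_{n+1}/y_n = 1 + z(1+8/13z) = 1 + z + 8/13z²
  so R(z) = 1 + z + 8/13z².

Need |R(x)|<1, x<0.
x=-1.31: |R|=0.7461
R=1: x+8/13x²=0 ⇒ x=−13/8=-1.6250; min R=1−1/(4·8/13)=0.5938>−1
Confirm numerically:
  x=-1.544: |R|=0.92304 <1
  x=-0.999: |R|=0.61515 <1
  x=-0.910: |R|=0.59960 <1
  x=-2.101: |R|=1.61543 >1
  x=-2.035: |R|=1.51345 >1
  x=-1.893: |R|=1.31220 >1
Interval (-1.6250, 0).

(-1.6250, 0).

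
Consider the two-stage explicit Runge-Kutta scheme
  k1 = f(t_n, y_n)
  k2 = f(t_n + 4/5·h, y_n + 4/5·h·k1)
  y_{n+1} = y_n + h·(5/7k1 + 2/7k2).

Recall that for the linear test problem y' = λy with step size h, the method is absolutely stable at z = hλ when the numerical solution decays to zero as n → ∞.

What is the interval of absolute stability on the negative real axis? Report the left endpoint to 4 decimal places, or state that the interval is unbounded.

(-4.3750, 0).

Test eqn y'=λy, z=hλ:
  k1=λy_n ⇒ h·k1=z·y_n;  k2=λ(1+4/5z)y_n ⇒ h·k2=z(1+4/5z)y_n
  y_{n+1}/y_n = 1 + 5/7z + 2/7z(1+4/5z) = 1 + z + 8/35z²
  so R(z) = 1 + z + 8/35z².

Need |R(x)|<1, x<0.
x=-0.52: |R|=0.5418
R=1: x+8/35x²=0 ⇒ x=−35/8=-4.3750; min R=1−1/(4·8/35)=-0.0938>−1
Confirm numerically:
  x=-4.168: |R|=0.80279 <1
  x=-2.881: |R|=0.01618 <1
  x=-2.782: |R|=0.01297 <1
  x=-4.651: |R|=1.29341 >1
  x=-4.634: |R|=1.27433 >1
  x=-4.504: |R|=1.13280 >1
Interval (-4.3750, 0).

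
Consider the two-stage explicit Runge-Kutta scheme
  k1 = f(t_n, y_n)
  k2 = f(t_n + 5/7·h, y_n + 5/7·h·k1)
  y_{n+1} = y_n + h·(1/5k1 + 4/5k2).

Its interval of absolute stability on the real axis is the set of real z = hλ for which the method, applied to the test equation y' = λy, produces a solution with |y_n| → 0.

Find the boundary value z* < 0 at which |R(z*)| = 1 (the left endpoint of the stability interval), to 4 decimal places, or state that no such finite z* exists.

left endpoint -1.7500.

On y'=λy, z=hλ:
  k1=λy_n ⇒ h·k1=z·y_n;  k2=λ(1+5/7z)y_n ⇒ h·k2=z(1+5/7z)y_n
  y_{n+1}/y_n = 1 + 1/5z + 4/5z(1+5/7z) = 1 + z + 4/7z²
  Hence R(z) = 1 + z + 4/7z².

Boundary: |R(x)|=1, x<0.
x=-0.74: |R|=0.5729
R=1: x+4/7x²=0 ⇒ x=−7/4=-1.7500; min R=1−1/(4·4/7)=0.5625>−1
Confirm numerically:
  x=-1.067: |R|=0.58357 <1
  x=-1.044: |R|=0.57882 <1
  x=-0.982: |R|=0.56904 <1
  x=-0.854: |R|=0.56275 <1
  x=-2.199: |R|=1.56420 >1
  x=-1.960: |R|=1.23520 >1
  x=-1.798: |R|=1.04932 >1
Stable set (-1.7500, 0).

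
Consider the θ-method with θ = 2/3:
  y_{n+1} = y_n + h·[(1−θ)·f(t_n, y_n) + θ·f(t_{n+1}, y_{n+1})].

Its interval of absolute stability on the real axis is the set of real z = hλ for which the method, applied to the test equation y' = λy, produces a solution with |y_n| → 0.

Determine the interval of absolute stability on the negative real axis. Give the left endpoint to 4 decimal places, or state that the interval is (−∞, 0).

interval (−∞, 0).

Set f=λy, z=hλ:
  y_{n+1} = y_n + z·[1/3·y_n + 2/3·y_{n+1}] ⇒ (1 − 2/3z)y_{n+1} = (1 + 1/3z)y_n
  Hence R(z) = (1 + 1/3z)/(1 − 2/3z).

Boundary: |R(x)|=1, x<0.
x=-1.54: |R|=0.2401
x=-2: |R|=0.1429
x=-10: |R|=0.3043
x=-100: |R|=0.4778
θ=2/3≥1/2 ⇒ |1+1/3x|<|1−2/3x| ∀x<0 ⇒ unbounded interval.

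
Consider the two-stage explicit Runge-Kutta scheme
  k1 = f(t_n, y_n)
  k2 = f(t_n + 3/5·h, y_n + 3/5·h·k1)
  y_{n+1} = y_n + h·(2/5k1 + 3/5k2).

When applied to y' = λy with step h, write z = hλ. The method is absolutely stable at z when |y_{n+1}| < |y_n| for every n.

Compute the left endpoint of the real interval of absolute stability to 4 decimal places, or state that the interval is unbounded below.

With y'=λy (z=hλ):
  k1=λy_n ⇒ h·k1=z·y_n;  k2=λ(1+3/5z)y_n ⇒ h·k2=z(1+3/5z)y_n
  y_{n+1}/y_n = 1 + 2/5z + 3/5z(1+3/5z) = 1 + z + 9/25z²
  ⇒ R(z) = 1 + z + 9/25z².

Find x<0 with |R(x)|<1.
x=-0.4: |R|=0.6576
R=1: x+9/25x²=0 ⇒ x=−25/9=-2.7778; min R=1−1/(4·9/25)=0.3056>−1
Confirm numerically:
  x=-2.731: |R|=0.95401 <1
  x=-2.460: |R|=0.71858 <1
  x=-1.454: |R|=0.30708 <1
  x=-1.352: |R|=0.30605 <1
  x=-3.349: |R|=1.68869 >1
  x=-2.981: |R|=1.21809 >1
So |R|<1 on (-2.7778, 0).

z* = -2.7778.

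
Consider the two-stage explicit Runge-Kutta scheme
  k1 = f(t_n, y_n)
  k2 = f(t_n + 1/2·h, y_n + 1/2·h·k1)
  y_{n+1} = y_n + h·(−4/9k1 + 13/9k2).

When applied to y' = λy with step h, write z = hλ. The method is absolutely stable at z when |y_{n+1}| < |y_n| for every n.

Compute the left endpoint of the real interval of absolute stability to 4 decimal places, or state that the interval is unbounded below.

left endpoint -1.3846.

On y'=λy, z=hλ:
  k1=λy_n ⇒ h·k1=z·y_n;  k2=λ(1+1/2z)y_n ⇒ h·k2=z(1+1/2z)y_n
  y_{n+1}/y_n = 1 − 4/9z + 13/9z(1+1/2z) = 1 + z + 13/18z²
  Hence R(z) = 1 + z + 13/18z².

Boundary: |R(x)|=1, x<0.
x=-0.36: |R|=0.7336
R=1: x+13/18x²=0 ⇒ x=−18/13=-1.3846; min R=1−1/(4·13/18)=0.6538>−1
Confirm numerically:
  x=-1.349: |R|=0.96530 <1
  x=-1.099: |R|=0.77330 <1
  x=-0.620: |R|=0.65762 <1
  x=-1.957: |R|=1.80900 >1
  x=-1.933: |R|=1.76558 >1
  x=-1.765: |R|=1.48488 >1
Interval (-1.3846, 0).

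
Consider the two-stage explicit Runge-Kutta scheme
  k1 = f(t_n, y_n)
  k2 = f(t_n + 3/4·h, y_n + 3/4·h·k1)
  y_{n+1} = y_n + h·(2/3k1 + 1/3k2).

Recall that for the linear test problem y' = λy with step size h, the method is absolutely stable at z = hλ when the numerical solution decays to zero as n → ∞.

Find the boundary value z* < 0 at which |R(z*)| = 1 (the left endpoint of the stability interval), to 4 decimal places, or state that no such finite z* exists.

With y'=λy (z=hλ):
  k1=λy_n ⇒ h·k1=z·y_n;  k2=λ(1+3/4z)y_n ⇒ h·k2=z(1+3/4z)y_n
  y_{n+1}/y_n = 1 + 2/3z + 1/3z(1+3/4z) = 1 + z + 1/4z²
  so R(z) = 1 + z + 1/4z².

Boundary: |R(x)|=1, x<0.
x=-0.72: |R|=0.4096
R=1: x+1/4x²=0 ⇒ x=−4=-4.0000; min R=1−1/(4·1/4)=0.0000>−1
Confirm numerically:
  x=-3.580: |R|=0.62410 <1
  x=-3.090: |R|=0.29702 <1
  x=-2.902: |R|=0.20340 <1
  x=-4.314: |R|=1.33865 >1
  x=-4.176: |R|=1.18374 >1
Interval (-4.0000, 0).

left endpoint -4.0000.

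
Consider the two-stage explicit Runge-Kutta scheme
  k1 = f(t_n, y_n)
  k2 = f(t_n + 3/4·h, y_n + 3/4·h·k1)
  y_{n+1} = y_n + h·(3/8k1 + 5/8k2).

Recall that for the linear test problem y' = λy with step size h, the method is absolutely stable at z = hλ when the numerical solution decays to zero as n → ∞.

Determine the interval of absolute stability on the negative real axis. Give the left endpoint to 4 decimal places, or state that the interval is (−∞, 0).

z∈(-2.1333,0).

On y'=λy, z=hλ:
  k1=λy_n ⇒ h·k1=z·y_n;  k2=λ(1+3/4z)y_n ⇒ h·k2=z(1+3/4z)y_n
  y_{n+1}/y_n = 1 + 3/8z + 5/8z(1+3/4z) = 1 + z + 15/32z²
  Hence R(z) = 1 + z + 15/32z².

Need |R(x)|<1, x<0.
x=-1.26: |R|=0.4842
R=1: x+15/32x²=0 ⇒ x=−32/15=-2.1333; min R=1−1/(4·15/32)=0.4667>−1
Confirm numerically:
  x=-1.651: |R|=0.62672 <1
  x=-1.628: |R|=0.61437 <1
  x=-1.346: |R|=0.50324 <1
  x=-1.106: |R|=0.46739 <1
  x=-2.645: |R|=1.63439 >1
  x=-2.638: |R|=1.62405 >1
Stable set (-2.1333, 0).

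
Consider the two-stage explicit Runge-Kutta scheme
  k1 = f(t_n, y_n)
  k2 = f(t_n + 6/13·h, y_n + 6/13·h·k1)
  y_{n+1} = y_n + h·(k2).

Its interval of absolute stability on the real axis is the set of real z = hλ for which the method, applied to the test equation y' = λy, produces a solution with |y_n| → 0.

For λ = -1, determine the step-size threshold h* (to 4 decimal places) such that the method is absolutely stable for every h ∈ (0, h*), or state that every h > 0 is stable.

Set f=λy, z=hλ:
  k1=λy_n ⇒ h·k1=z·y_n;  k2=λ(1+6/13z)y_n ⇒ h·k2=z(1+6/13z)y_n
  y_{n+1}/y_n = 1 + z(1+6/13z) = 1 + z + 6/13z²
  R(z) = 1 + z + 6/13z².

Need |R(x)|<1, x<0.
x=-1.38: |R|=0.4990
R=1: x+6/13x²=0 ⇒ x=−13/6=-2.1667; min R=1−1/(4·6/13)=0.4583>−1
Confirm numerically:
  x=-1.766: |R|=0.67343 <1
  x=-1.761: |R|=0.67029 <1
  x=-1.104: |R|=0.45853 <1
  x=-2.559: |R|=1.46338 >1
  x=-2.320: |R|=1.16418 >1
So |R|<1 on (-2.1667, 0).

(-2.1667,0); λ=-1 ⇒ h* = (13/6)/1 = 2.1667.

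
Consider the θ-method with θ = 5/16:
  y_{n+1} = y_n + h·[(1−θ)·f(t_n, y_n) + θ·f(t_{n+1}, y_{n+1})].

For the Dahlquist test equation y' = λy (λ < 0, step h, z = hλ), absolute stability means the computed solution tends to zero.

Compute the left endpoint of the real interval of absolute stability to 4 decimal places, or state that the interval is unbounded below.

Set f=λy, z=hλ:
  y_{n+1} = y_n + z·[11/16·y_n + 5/16·y_{n+1}] ⇒ (1 − 5/16z)y_{n+1} = (1 + 11/16z)y_n
  ⇒ R(z) = (1 + 11/16z)/(1 − 5/16z).

Need |R(x)|<1, x<0.
x=-0.58: |R|=0.5090
R=−1: 1+11/16x = −1+5/16x ⇒ -3/8x=2 ⇒ x=2/(-3/8)=-5.3333
Confirm numerically:
  x=-4.950: |R|=0.94356 <1
  x=-4.472: |R|=0.86528 <1
  x=-4.050: |R|=0.78759 <1
  x=-5.788: |R|=1.06070 >1
  x=-5.561: |R|=1.03118 >1
  x=-5.544: |R|=1.02891 >1
Stable set (-5.3333, 0).

left endpoint -5.3333.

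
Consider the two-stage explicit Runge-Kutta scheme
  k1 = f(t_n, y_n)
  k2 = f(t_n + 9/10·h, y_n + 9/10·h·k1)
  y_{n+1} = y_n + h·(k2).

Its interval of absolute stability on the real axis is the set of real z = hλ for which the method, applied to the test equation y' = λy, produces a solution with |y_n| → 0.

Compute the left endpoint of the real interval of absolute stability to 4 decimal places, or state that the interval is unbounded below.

With y'=λy (z=hλ):
  k1=λy_n ⇒ h·k1=z·y_n;  k2=λ(1+9/10z)y_n ⇒ h·k2=z(1+9/10z)y_n
  y_{n+1}/y_n = 1 + z(1+9/10z) = 1 + z + 9/10z²
  ⇒ R(z) = 1 + z + 9/10z².

Need |R(x)|<1, x<0.
x=-0.32: |R|=0.7722
R=1: x+9/10x²=0 ⇒ x=−10/9=-1.1111; min R=1−1/(4·9/10)=0.7222>−1
Confirm numerically:
  x=-0.946: |R|=0.85942 <1
  x=-0.625: |R|=0.72656 <1
  x=-0.577: |R|=0.72264 <1
  x=-1.193: |R|=1.08792 >1
  x=-1.132: |R|=1.02128 >1
Stable set (-1.1111, 0).

left endpoint -1.1111.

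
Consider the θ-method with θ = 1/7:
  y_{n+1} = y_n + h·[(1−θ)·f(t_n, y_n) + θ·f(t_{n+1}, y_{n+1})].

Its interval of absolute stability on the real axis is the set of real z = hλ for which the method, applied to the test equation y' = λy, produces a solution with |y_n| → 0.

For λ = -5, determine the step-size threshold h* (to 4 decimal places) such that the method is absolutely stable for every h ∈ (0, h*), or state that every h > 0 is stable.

Set f=λy, z=hλ:
  y_{n+1} = y_n + z·[6/7·y_n + 1/7·y_{n+1}] ⇒ (1 − 1/7z)y_{n+1} = (1 + 6/7z)y_n
  ⇒ R(z) = (1 + 6/7z)/(1 − 1/7z).

Boundary: |R(x)|=1, x<0.
x=-0.79: |R|=0.2901
R=−1: 1+6/7x = −1+1/7x ⇒ -5/7x=2 ⇒ x=2/(-5/7)=-2.8000
Confirm numerically:
  x=-2.741: |R|=0.96972 <1
  x=-2.279: |R|=0.71926 <1
  x=-2.163: |R|=0.65241 <1
  x=-2.042: |R|=0.58084 <1
  x=-3.132: |R|=1.16384 >1
  x=-2.997: |R|=1.09853 >1
Stable set (-2.8000, 0).

(-2.8000,0); λ=-5 ⇒ h* = (14/5)/5 = 0.5600.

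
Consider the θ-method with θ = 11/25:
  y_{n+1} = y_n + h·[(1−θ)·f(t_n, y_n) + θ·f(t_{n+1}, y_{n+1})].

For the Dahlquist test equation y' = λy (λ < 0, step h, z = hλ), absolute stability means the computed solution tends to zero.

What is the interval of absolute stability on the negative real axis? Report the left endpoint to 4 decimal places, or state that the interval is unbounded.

With y'=λy (z=hλ):
  y_{n+1} = y_n + z·[14/25·y_n + 11/25·y_{n+1}] ⇒ (1 − 11/25z)y_{n+1} = (1 + 14/25z)y_n
  R(z) = (1 + 14/25z)/(1 − 11/25z).

Need |R(x)|<1, x<0.
x=-0.57: |R|=0.5443
R=−1: 1+14/25x = −1+11/25x ⇒ -3/25x=2 ⇒ x=2/(-3/25)=-16.6667
Confirm numerically:
  x=-16.464: |R|=0.99705 <1
  x=-14.026: |R|=0.95581 <1
  x=-6.751: |R|=0.70032 <1
  x=-17.250: |R|=1.00815 >1
  x=-17.165: |R|=1.00699 >1
  x=-17.106: |R|=1.00618 >1
Stable set (-16.6667, 0).

(-16.6667, 0).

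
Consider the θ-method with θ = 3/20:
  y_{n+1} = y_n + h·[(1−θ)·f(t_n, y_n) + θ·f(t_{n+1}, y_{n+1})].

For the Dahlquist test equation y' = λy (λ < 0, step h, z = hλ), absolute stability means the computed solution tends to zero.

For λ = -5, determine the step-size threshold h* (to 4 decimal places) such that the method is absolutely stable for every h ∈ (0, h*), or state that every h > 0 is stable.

On y'=λy, z=hλ:
  y_{n+1} = y_n + z·[17/20·y_n + 3/20·y_{n+1}] ⇒ (1 − 3/20z)y_{n+1} = (1 + 17/20z)y_n
  so R(z) = (1 + 17/20z)/(1 − 3/20z).

Boundary: |R(x)|=1, x<0.
x=-1.41: |R|=0.1638
R=−1: 1+17/20x = −1+3/20x ⇒ -7/10x=2 ⇒ x=2/(-7/10)=-2.8571
Confirm numerically:
  x=-2.417: |R|=0.77388 <1
  x=-2.326: |R|=0.72437 <1
  x=-2.004: |R|=0.54083 <1
  x=-1.299: |R|=0.08717 <1
  x=-3.314: |R|=1.21361 >1
  x=-3.293: |R|=1.20422 >1
So |R|<1 on (-2.8571, 0).

(-2.8571,0); λ=-5 ⇒ h* = (20/7)/5 = 0.5714.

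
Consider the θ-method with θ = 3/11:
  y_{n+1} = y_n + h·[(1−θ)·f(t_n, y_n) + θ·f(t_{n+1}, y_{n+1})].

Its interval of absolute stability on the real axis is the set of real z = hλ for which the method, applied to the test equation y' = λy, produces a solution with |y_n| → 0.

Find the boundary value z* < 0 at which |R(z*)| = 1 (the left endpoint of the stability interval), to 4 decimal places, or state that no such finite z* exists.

Set f=λy, z=hλ:
  y_{n+1} = y_n + z·[8/11·y_n + 3/11·y_{n+1}] ⇒ (1 − 3/11z)y_{n+1} = (1 + 8/11z)y_n
  so R(z) = (1 + 8/11z)/(1 − 3/11z).

Boundary: |R(x)|=1, x<0.
x=-1.19: |R|=0.1016
R=−1: 1+8/11x = −1+3/11x ⇒ -5/11x=2 ⇒ x=2/(-5/11)=-4.4000
Confirm numerically:
  x=-3.822: |R|=0.87136 <1
  x=-3.314: |R|=0.74071 <1
  x=-2.089: |R|=0.33080 <1
  x=-1.930: |R|=0.26444 <1
  x=-4.992: |R|=1.11395 >1
  x=-4.802: |R|=1.07912 >1
Stable set (-4.4000, 0).

left endpoint -4.4000.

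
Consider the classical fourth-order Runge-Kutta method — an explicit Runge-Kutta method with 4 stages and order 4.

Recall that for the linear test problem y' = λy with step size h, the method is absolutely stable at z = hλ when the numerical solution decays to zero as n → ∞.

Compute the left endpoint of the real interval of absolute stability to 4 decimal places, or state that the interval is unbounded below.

z* = -2.7853.

With y'=λy (z=hλ):
  order 4, 4-stage ⇒ R(z)=1+z+z^2/2+z^3/6+z^4/24
  (e.g. R(-1.02)=0.36843, |R|=0.36843)

Boundary: |R(x)|=1, x<0.
x=-1.02: |R|=0.3684
|R(-2.07)|=0.3592 |R(-1.87)|=0.2981 |R(-1.55)|=0.2711
Bisect:
  x_lo=-3.4995 |R|=2.7299  x_hi=-0.0764 |R|=0.9265
  mid=-1.78793 |R|=0.28362 →hi
  mid=-2.64370 |R|=0.80669 →hi
  mid=-3.07159 |R|=1.52472 →lo
  mid=-2.85765 |R|=1.11468 →lo
  mid=-2.75068 |R|=0.94905 →hi
  mid=-2.80416 |R|=1.02882 →lo
  mid=-2.77742 |R|=0.98819 →hi
  mid=-2.79079 |R|=1.00832 →lo
  mid=-2.78411 |R|=0.99821 →hi
  ...
  [-2.78536,-2.78515] ⇒ x*=-2.7853
Stable set (-2.7853, 0).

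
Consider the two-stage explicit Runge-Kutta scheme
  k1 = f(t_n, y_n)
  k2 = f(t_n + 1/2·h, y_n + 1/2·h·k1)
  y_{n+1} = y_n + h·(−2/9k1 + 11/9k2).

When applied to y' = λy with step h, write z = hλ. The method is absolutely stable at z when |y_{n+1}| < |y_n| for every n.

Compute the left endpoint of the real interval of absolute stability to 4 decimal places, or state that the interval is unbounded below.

Set f=λy, z=hλ:
  k1=λy_n ⇒ h·k1=z·y_n;  k2=λ(1+1/2z)y_n ⇒ h·k2=z(1+1/2z)y_n
  y_{n+1}/y_n = 1 − 2/9z + 11/9z(1+1/2z) = 1 + z + 11/18z²
  Hence R(z) = 1 + z + 11/18z².

Solve |R(x)|<1 on ℝ⁻.
x=-1.66: |R|=1.0240
R=1: x+11/18x²=0 ⇒ x=−18/11=-1.6364; min R=1−1/(4·11/18)=0.5909>−1
Confirm numerically:
  x=-1.350: |R|=0.76375 <1
  x=-1.239: |R|=0.69913 <1
  x=-1.162: |R|=0.66315 <1
  x=-0.805: |R|=0.59102 <1
  x=-2.095: |R|=1.58718 >1
  x=-1.856: |R|=1.24912 >1
Stable set (-1.6364, 0).

left endpoint -1.6364.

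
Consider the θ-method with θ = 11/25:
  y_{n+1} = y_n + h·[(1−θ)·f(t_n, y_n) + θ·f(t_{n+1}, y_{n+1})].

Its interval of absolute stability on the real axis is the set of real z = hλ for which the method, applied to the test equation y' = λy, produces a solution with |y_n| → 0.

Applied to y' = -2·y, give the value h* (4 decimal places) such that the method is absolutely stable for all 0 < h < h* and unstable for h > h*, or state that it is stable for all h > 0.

(-16.6667,0); λ=-2 ⇒ h* = (50/3)/2 = 8.3333.

On y'=λy, z=hλ:
  y_{n+1} = y_n + z·[14/25·y_n + 11/25·y_{n+1}] ⇒ (1 − 11/25z)y_{n+1} = (1 + 14/25z)y_n
  so R(z) = (1 + 14/25z)/(1 − 11/25z).

Need |R(x)|<1, x<0.
x=-0.6: |R|=0.5253
R=−1: 1+14/25x = −1+11/25x ⇒ -3/25x=2 ⇒ x=2/(-3/25)=-16.6667
Confirm numerically:
  x=-16.342: |R|=0.99524 <1
  x=-10.286: |R|=0.86144 <1
  x=-8.857: |R|=0.80863 <1
  x=-7.837: |R|=0.76180 <1
  x=-17.110: |R|=1.00624 >1
  x=-17.002: |R|=1.00474 >1
  x=-16.838: |R|=1.00245 >1
Stable set (-16.6667, 0).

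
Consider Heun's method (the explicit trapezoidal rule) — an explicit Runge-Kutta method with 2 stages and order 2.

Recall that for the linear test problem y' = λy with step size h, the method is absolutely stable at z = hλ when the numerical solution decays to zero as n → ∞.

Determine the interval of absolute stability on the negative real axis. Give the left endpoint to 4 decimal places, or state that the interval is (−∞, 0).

Set f=λy, z=hλ:
  order 2, 2-stage ⇒ R(z)=1+z+z^2/2
  (e.g. R(-1.52)=0.63520, |R|=0.63520)

Solve |R(x)|<1 on ℝ⁻.
x=-1.52: |R|=0.6352
|R(-2.02)|=1.0202 |R(-1.4)|=0.5800 |R(-1.1)|=0.5050
Bisect:
  x_lo=-2.5781 |R|=1.7452  x_hi=-0.2310 |R|=0.7957
  mid=-1.40453 |R|=0.58182 →hi
  mid=-1.99131 |R|=0.99135 →hi
  mid=-2.28471 |R|=1.32524 →lo
  mid=-2.13801 |R|=1.14753 →lo
  mid=-2.06466 |R|=1.06675 →lo
  mid=-2.02799 |R|=1.02838 →lo
  mid=-2.00965 |R|=1.00970 →lo
  ...
  [-2.00005,-1.99991] ⇒ x*=-2.0000
Interval (-2.0000, 0).

(-2.0000, 0).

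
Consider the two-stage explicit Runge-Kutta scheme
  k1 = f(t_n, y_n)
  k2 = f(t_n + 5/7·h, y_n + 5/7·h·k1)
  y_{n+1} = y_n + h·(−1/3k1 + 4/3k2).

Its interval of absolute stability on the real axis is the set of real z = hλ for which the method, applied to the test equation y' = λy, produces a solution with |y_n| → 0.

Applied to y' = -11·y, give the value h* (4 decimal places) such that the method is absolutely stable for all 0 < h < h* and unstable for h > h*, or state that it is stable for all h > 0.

(-1.0500,0); λ=-11 ⇒ h* = (21/20)/11 = 0.0955.

Test eqn y'=λy, z=hλ:
  k1=λy_n ⇒ h·k1=z·y_n;  k2=λ(1+5/7z)y_n ⇒ h·k2=z(1+5/7z)y_n
  y_{n+1}/y_n = 1 − 1/3z + 4/3z(1+5/7z) = 1 + z + 20/21z²
  R(z) = 1 + z + 20/21z².

Find x<0 with |R(x)|<1.
x=-1.16: |R|=1.1215
R=1: x+20/21x²=0 ⇒ x=−21/20=-1.0500; min R=1−1/(4·20/21)=0.7375>−1
Confirm numerically:
  x=-1.009: |R|=0.96060 <1
  x=-0.913: |R|=0.88088 <1
  x=-0.643: |R|=0.75076 <1
  x=-1.491: |R|=1.62622 >1
  x=-1.087: |R|=1.03830 >1
Stable set (-1.0500, 0).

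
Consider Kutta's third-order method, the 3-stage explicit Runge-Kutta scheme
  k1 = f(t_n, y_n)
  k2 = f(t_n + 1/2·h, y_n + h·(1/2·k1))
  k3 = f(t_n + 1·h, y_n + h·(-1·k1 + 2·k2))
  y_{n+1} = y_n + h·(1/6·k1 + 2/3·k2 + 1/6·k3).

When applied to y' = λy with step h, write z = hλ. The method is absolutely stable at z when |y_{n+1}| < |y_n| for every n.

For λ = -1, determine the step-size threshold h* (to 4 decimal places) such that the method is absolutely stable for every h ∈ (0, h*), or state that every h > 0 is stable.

(-2.5127,0); λ=-1 ⇒ h* = 2.5127.

Set f=λy, z=hλ:
  order 3, 3-stage ⇒ R(z)=1+z+z^2/2+z^3/6
  (e.g. R(-1.11)=0.27811, |R|=0.27811)

Boundary: |R(x)|=1, x<0.
x=-1.11: |R|=0.2781
|R(-2.55)|=1.0623 |R(-0.97)|=0.3483 |R(-0.64)|=0.5211
Bisect:
  x_lo=-3.3654 |R|=3.0552  x_hi=-0.2239 |R|=0.7993
  mid=-1.79465 |R|=0.14763 →hi
  mid=-2.58003 |R|=1.11411 →lo
  mid=-2.18734 |R|=0.53932 →hi
  mid=-2.38369 |R|=0.80004 →hi
  mid=-2.48186 |R|=0.94993 →hi
  mid=-2.53095 |R|=1.03018 →lo
  mid=-2.50640 |R|=0.98960 →hi
  mid=-2.51867 |R|=1.00977 →lo
  ...
  [-2.51292,-2.51273] ⇒ x*=-2.5127
Interval (-2.5127, 0).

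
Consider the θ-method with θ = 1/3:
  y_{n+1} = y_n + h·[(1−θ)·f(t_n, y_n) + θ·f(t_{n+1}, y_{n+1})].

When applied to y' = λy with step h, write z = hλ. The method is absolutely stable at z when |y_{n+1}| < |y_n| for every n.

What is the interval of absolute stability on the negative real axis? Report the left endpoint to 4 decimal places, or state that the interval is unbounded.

On y'=λy, z=hλ:
  y_{n+1} = y_n + z·[2/3·y_n + 1/3·y_{n+1}] ⇒ (1 − 1/3z)y_{n+1} = (1 + 2/3z)y_n
  R(z) = (1 + 2/3z)/(1 − 1/3z).

Boundary: |R(x)|=1, x<0.
x=-0.4: |R|=0.6471
R=−1: 1+2/3x = −1+1/3x ⇒ -1/3x=2 ⇒ x=2/(-1/3)=-6.0000
Confirm numerically:
  x=-5.375: |R|=0.92537 <1
  x=-3.944: |R|=0.70392 <1
  x=-3.347: |R|=0.58201 <1
  x=-6.499: |R|=1.05253 >1
  x=-6.467: |R|=1.04933 >1
  x=-6.254: |R|=1.02745 >1
Stable set (-6.0000, 0).

(-6.0000, 0).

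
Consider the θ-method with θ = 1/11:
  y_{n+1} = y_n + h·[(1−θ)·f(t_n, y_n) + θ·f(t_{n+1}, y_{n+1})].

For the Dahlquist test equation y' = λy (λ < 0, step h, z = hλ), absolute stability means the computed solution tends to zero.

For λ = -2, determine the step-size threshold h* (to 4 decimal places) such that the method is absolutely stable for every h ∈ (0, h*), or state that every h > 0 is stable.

(-2.4444,0); λ=-2 ⇒ h* = (22/9)/2 = 1.2222.

Set f=λy, z=hλ:
  y_{n+1} = y_n + z·[10/11·y_n + 1/11·y_{n+1}] ⇒ (1 − 1/11z)y_{n+1} = (1 + 10/11z)y_n
  R(z) = (1 + 10/11z)/(1 − 1/11z).

Solve |R(x)|<1 on ℝ⁻.
x=-1.53: |R|=0.3432
R=−1: 1+10/11x = −1+1/11x ⇒ -9/11x=2 ⇒ x=2/(-9/11)=-2.4444
Confirm numerically:
  x=-1.774: |R|=0.52763 <1
  x=-1.666: |R|=0.44687 <1
  x=-1.315: |R|=0.17458 <1
  x=-2.943: |R|=1.32181 >1
  x=-2.771: |R|=1.21342 >1
  x=-2.749: |R|=1.19936 >1
So |R|<1 on (-2.4444, 0).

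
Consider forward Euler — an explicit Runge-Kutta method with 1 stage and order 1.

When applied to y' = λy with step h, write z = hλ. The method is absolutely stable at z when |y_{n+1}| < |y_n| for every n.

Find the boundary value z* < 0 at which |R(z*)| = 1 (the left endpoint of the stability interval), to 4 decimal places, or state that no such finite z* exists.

Test eqn y'=λy, z=hλ:
  order 1, 1-stage ⇒ R(z)=1+z
  (e.g. R(-1.53)=-0.53000, |R|=0.53000)

Solve |R(x)|<1 on ℝ⁻.
x=-1.53: |R|=0.5300
|R(-1.21)|=0.2100 |R(-1.01)|=0.0100 |R(-0.66)|=0.3400
Bisect:
  x_lo=-2.7440 |R|=1.7440  x_hi=-0.1568 |R|=0.8432
  mid=-1.45037 |R|=0.45037 →hi
  mid=-2.09717 |R|=1.09717 →lo
  mid=-1.77377 |R|=0.77377 →hi
  mid=-1.93547 |R|=0.93547 →hi
  mid=-2.01632 |R|=1.01632 →lo
  mid=-1.97590 |R|=0.97590 →hi
  mid=-1.99611 |R|=0.99611 →hi
  mid=-2.00622 |R|=1.00622 →lo
  ...
  [-2.00006,-1.99990] ⇒ x*=-2.0000
Stable set (-2.0000, 0).

z* = -2.0000.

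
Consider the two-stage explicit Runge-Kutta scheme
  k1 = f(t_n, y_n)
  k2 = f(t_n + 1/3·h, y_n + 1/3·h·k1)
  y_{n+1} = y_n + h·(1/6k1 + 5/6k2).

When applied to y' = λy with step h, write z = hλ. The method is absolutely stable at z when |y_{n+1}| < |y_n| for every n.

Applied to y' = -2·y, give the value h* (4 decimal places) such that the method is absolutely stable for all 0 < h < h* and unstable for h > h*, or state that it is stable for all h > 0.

With y'=λy (z=hλ):
  k1=λy_n ⇒ h·k1=z·y_n;  k2=λ(1+1/3z)y_n ⇒ h·k2=z(1+1/3z)y_n
  y_{n+1}/y_n = 1 + 1/6z + 5/6z(1+1/3z) = 1 + z + 5/18z²
  Hence R(z) = 1 + z + 5/18z².

Find x<0 with |R(x)|<1.
x=-0.7: |R|=0.4361
R=1: x+5/18x²=0 ⇒ x=−18/5=-3.6000; min R=1−1/(4·5/18)=0.1000>−1
Confirm numerically:
  x=-2.495: |R|=0.23417 <1
  x=-2.337: |R|=0.18010 <1
  x=-1.523: |R|=0.12131 <1
  x=-4.199: |R|=1.69867 >1
  x=-3.634: |R|=1.03432 >1
So |R|<1 on (-3.6000, 0).

(-3.6000,0); λ=-2 ⇒ h* = (18/5)/2 = 1.8000.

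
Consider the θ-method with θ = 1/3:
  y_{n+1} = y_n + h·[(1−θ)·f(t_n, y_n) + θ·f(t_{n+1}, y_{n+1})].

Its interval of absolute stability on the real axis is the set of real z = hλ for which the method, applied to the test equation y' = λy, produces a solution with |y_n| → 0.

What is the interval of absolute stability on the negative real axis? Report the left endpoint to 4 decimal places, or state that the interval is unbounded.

Test eqn y'=λy, z=hλ:
  y_{n+1} = y_n + z·[2/3·y_n + 1/3·y_{n+1}] ⇒ (1 − 1/3z)y_{n+1} = (1 + 2/3z)y_n
  so R(z) = (1 + 2/3z)/(1 − 1/3z).

Boundary: |R(x)|=1, x<0.
x=-1.2: |R|=0.1429
R=−1: 1+2/3x = −1+1/3x ⇒ -1/3x=2 ⇒ x=2/(-1/3)=-6.0000
Confirm numerically:
  x=-5.776: |R|=0.97448 <1
  x=-5.307: |R|=0.91658 <1
  x=-4.770: |R|=0.84170 <1
  x=-4.309: |R|=0.76864 <1
  x=-6.582: |R|=1.06074 >1
  x=-6.389: |R|=1.04143 >1
So |R|<1 on (-6.0000, 0).

z∈(-6.0000,0).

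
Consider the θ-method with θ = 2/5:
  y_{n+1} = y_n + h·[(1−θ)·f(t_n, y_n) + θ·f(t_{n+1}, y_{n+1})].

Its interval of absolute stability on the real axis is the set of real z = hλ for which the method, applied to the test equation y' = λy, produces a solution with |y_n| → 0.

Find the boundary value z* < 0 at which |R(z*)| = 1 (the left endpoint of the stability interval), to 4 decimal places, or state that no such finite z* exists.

left endpoint -10.0000.

Set f=λy, z=hλ:
  y_{n+1} = y_n + z·[3/5·y_n + 2/5·y_{n+1}] ⇒ (1 − 2/5z)y_{n+1} = (1 + 3/5z)y_n
  ⇒ R(z) = (1 + 3/5z)/(1 − 2/5z).

Need |R(x)|<1, x<0.
x=-1.21: |R|=0.1846
R=−1: 1+3/5x = −1+2/5x ⇒ -1/5x=2 ⇒ x=2/(-1/5)=-10.0000
Confirm numerically:
  x=-7.874: |R|=0.89753 <1
  x=-7.511: |R|=0.87569 <1
  x=-6.907: |R|=0.83560 <1
  x=-10.576: |R|=1.02203 >1
  x=-10.159: |R|=1.00628 >1
Interval (-10.0000, 0).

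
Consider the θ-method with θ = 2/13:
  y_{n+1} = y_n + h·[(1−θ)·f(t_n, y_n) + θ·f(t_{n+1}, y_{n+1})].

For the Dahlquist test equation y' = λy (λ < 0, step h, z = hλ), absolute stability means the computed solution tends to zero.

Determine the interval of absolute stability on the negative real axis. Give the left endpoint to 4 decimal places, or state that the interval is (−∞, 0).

Set f=λy, z=hλ:
  y_{n+1} = y_n + z·[11/13·y_n + 2/13·y_{n+1}] ⇒ (1 − 2/13z)y_{n+1} = (1 + 11/13z)y_n
  so R(z) = (1 + 11/13z)/(1 − 2/13z).

Solve |R(x)|<1 on ℝ⁻.
x=-1.56: |R|=0.2581
R=−1: 1+11/13x = −1+2/13x ⇒ -9/13x=2 ⇒ x=2/(-9/13)=-2.8889
Confirm numerically:
  x=-2.431: |R|=0.76929 <1
  x=-2.286: |R|=0.69121 <1
  x=-2.035: |R|=0.54979 <1
  x=-3.401: |R|=1.23275 >1
  x=-3.206: |R|=1.14702 >1
  x=-3.164: |R|=1.12810 >1
Stable set (-2.8889, 0).

(-2.8889, 0).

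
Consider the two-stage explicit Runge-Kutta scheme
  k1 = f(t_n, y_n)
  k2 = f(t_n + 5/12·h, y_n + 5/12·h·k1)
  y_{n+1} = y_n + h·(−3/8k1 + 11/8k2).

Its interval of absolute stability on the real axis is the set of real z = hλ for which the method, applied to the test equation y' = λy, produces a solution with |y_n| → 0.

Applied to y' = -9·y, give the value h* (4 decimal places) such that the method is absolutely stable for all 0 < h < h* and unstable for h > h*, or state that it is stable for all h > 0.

Set f=λy, z=hλ:
  k1=λy_n ⇒ h·k1=z·y_n;  k2=λ(1+5/12z)y_n ⇒ h·k2=z(1+5/12z)y_n
  y_{n+1}/y_n = 1 − 3/8z + 11/8z(1+5/12z) = 1 + z + 55/96z²
  Hence R(z) = 1 + z + 55/96z².

Boundary: |R(x)|=1, x<0.
x=-1.25: |R|=0.6452
R=1: x+55/96x²=0 ⇒ x=−96/55=-1.7455; min R=1−1/(4·55/96)=0.5636>−1
Confirm numerically:
  x=-1.713: |R|=0.96815 <1
  x=-1.636: |R|=0.89741 <1
  x=-0.806: |R|=0.56619 <1
  x=-2.266: |R|=1.67579 >1
  x=-2.083: |R|=1.40282 >1
  x=-1.966: |R|=1.24841 >1
Interval (-1.7455, 0).

(-1.7455,0); λ=-9 ⇒ h* = (96/55)/9 = 0.1939.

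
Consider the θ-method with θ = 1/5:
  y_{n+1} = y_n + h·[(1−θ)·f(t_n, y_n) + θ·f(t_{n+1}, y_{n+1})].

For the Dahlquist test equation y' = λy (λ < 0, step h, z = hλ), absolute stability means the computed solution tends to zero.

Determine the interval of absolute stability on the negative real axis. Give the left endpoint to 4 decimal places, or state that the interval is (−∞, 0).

Set f=λy, z=hλ:
  y_{n+1} = y_n + z·[4/5·y_n + 1/5·y_{n+1}] ⇒ (1 − 1/5z)y_{n+1} = (1 + 4/5z)y_n
  so R(z) = (1 + 4/5z)/(1 − 1/5z).

Need |R(x)|<1, x<0.
x=-0.79: |R|=0.3178
R=−1: 1+4/5x = −1+1/5x ⇒ -3/5x=2 ⇒ x=2/(-3/5)=-3.3333
Confirm numerically:
  x=-2.536: |R|=0.68259 <1
  x=-1.805: |R|=0.32623 <1
  x=-1.577: |R|=0.19887 <1
  x=-3.731: |R|=1.13664 >1
  x=-3.650: |R|=1.10983 >1
Stable set (-3.3333, 0).

(-3.3333, 0).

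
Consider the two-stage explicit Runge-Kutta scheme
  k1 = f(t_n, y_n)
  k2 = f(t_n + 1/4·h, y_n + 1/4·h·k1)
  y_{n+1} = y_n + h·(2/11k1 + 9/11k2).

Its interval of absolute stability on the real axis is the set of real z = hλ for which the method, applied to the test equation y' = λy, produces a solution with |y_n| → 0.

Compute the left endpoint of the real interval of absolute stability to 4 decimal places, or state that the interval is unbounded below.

Set f=λy, z=hλ:
  k1=λy_n ⇒ h·k1=z·y_n;  k2=λ(1+1/4z)y_n ⇒ h·k2=z(1+1/4z)y_n
  y_{n+1}/y_n = 1 + 2/11z + 9/11z(1+1/4z) = 1 + z + 9/44z²
  Hence R(z) = 1 + z + 9/44z².

Find x<0 with |R(x)|<1.
x=-1.58: |R|=0.0694
R=1: x+9/44x²=0 ⇒ x=−44/9=-4.8889; min R=1−1/(4·9/44)=-0.2222>−1
Confirm numerically:
  x=-4.571: |R|=0.70278 <1
  x=-2.195: |R|=0.20949 <1
  x=-2.039: |R|=0.18860 <1
  x=-5.411: |R|=1.57787 >1
  x=-5.238: |R|=1.37404 >1
  x=-5.209: |R|=1.34107 >1
Stable set (-4.8889, 0).

left endpoint -4.8889.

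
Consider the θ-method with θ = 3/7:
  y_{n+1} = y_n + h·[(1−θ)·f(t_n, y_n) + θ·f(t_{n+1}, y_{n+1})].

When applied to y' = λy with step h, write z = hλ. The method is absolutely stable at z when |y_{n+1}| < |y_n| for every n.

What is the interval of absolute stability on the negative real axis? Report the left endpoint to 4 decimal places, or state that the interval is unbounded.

On y'=λy, z=hλ:
  y_{n+1} = y_n + z·[4/7·y_n + 3/7·y_{n+1}] ⇒ (1 − 3/7z)y_{n+1} = (1 + 4/7z)y_n
  so R(z) = (1 + 4/7z)/(1 − 3/7z).

Boundary: |R(x)|=1, x<0.
x=-0.97: |R|=0.3148
R=−1: 1+4/7x = −1+3/7x ⇒ -1/7x=2 ⇒ x=2/(-1/7)=-14.0000
Confirm numerically:
  x=-12.932: |R|=0.97668 <1
  x=-12.322: |R|=0.96183 <1
  x=-11.920: |R|=0.95136 <1
  x=-10.834: |R|=0.91985 <1
  x=-14.490: |R|=1.00971 >1
  x=-14.159: |R|=1.00321 >1
  x=-14.144: |R|=1.00291 >1
Stable set (-14.0000, 0).

(-14.0000, 0).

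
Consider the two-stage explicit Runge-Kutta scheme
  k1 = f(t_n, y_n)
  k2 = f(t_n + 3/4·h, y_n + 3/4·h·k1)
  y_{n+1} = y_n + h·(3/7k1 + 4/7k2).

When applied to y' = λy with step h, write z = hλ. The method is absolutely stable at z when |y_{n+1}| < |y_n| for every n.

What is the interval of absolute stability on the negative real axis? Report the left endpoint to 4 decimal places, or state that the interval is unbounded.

(-2.3333, 0).

Test eqn y'=λy, z=hλ:
  k1=λy_n ⇒ h·k1=z·y_n;  k2=λ(1+3/4z)y_n ⇒ h·k2=z(1+3/4z)y_n
  y_{n+1}/y_n = 1 + 3/7z + 4/7z(1+3/4z) = 1 + z + 3/7z²
  Hence R(z) = 1 + z + 3/7z².

Find x<0 with |R(x)|<1.
x=-1.76: |R|=0.5675
R=1: x+3/7x²=0 ⇒ x=−7/3=-2.3333; min R=1−1/(4·3/7)=0.4167>−1
Confirm numerically:
  x=-1.885: |R|=0.63781 <1
  x=-1.715: |R|=0.54553 <1
  x=-1.282: |R|=0.42237 <1
  x=-2.924: |R|=1.74019 >1
  x=-2.809: |R|=1.57263 >1
So |R|<1 on (-2.3333, 0).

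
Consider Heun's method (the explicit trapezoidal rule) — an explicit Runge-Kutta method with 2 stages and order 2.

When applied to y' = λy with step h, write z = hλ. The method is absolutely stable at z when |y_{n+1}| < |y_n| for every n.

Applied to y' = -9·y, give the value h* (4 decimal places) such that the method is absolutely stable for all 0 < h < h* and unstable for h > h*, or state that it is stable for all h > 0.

(-2.0000,0); λ=-9 ⇒ h* = 0.2222.

Set f=λy, z=hλ:
  order 2, 2-stage ⇒ R(z)=1+z+z^2/2
  (e.g. R(-1.21)=0.52205, |R|=0.52205)

Boundary: |R(x)|=1, x<0.
x=-1.21: |R|=0.5221
|R(-1.53)|=0.6404 |R(-1.26)|=0.5338 |R(-0.61)|=0.5760
Bisect:
  x_lo=-2.5598 |R|=1.7164  x_hi=-0.1608 |R|=0.8521
  mid=-1.36029 |R|=0.56490 →hi
  mid=-1.96002 |R|=0.96082 →hi
  mid=-2.25989 |R|=1.29366 →lo
  mid=-2.10995 |R|=1.11600 →lo
  mid=-2.03499 |R|=1.03560 →lo
  mid=-1.99750 |R|=0.99751 →hi
  mid=-2.01625 |R|=1.01638 →lo
  mid=-2.00688 |R|=1.00690 →lo
  ...
  [-2.00014,-1.99999] ⇒ x*=-2.0000
Stable set (-2.0000, 0).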